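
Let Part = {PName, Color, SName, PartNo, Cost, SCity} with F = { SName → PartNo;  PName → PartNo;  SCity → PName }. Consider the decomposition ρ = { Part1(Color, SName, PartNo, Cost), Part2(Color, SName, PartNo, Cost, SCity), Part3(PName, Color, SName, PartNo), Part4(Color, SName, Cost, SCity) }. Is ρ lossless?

No

Chase test. Columns are PName, Color, SName, PartNo, Cost, SCity; row i has aⱼ where attribute j ∈ Parti, else bᵢⱼ.
Initial tableau (one row per fragment):
  row 1: b11 a2 a3 a4 a5 b16
  row 2: b21 a2 a3 a4 a5 a6
  row 3: a1 a2 a3 a4 b35 b36
  row 4: b41 a2 a3 b44 a5 a6
Rows 1 and 4 agree on SName; apply SName→PartNo and equate their PartNo entries.
Rows 2 and 4 agree on SCity; apply SCity→PName and equate their PName entries.
No row becomes fully distinguished — the join is lossy.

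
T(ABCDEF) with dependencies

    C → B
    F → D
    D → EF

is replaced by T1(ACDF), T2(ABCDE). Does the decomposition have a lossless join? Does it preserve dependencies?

Lossless test: (ACD)⁺ = {ABCDEF}, which contains all of one fragment — lossless.
Dependency preservation: D → EF is not contained in any single fragment, but the restricted closure of its left-hand side across the fragments still reaches the right-hand side; the remaining FDs each lie inside some fragment. All dependencies are preserved.

lossless and dependency-preserving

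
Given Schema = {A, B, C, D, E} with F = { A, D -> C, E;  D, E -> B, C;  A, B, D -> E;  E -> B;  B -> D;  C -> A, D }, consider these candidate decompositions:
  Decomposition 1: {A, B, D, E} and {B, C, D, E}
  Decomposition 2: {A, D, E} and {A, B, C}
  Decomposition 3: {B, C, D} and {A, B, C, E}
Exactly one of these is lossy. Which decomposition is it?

Decomposition 2

Decomposition 1: common = {B, D, E}, closure = {A, B, C, D, E} → lossless.
Decomposition 2: common = {A}, closure = {A} → lossy.
Decomposition 3: common = {B, C}, closure = {A, B, C, D, E} → lossless.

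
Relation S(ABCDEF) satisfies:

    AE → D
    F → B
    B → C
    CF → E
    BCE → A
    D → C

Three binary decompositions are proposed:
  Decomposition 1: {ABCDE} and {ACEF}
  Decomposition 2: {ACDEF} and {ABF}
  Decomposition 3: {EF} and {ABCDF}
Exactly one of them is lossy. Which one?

Decomposition 1: common = {ACE}, closure = {ACDE} → lossy.
Decomposition 2: common = {AF}, closure = {ABCDEF} → lossless.
Decomposition 3: common = {F}, closure = {ABCDEF} → lossless.

Decomposition 1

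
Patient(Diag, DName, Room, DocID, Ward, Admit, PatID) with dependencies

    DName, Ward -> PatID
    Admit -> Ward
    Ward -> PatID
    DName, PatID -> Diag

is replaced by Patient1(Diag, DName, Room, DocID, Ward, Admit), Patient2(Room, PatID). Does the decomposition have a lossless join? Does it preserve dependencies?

Lossless test: (Room)⁺ = {Room}, which is a superkey of neither fragment — lossy.
Dependency preservation: the restricted closure of {DName, Ward} across the fragments never reaches {PatID}, so DName, Ward → PatID cannot be enforced without a join — not preserved.

lossy and not dependency-preserving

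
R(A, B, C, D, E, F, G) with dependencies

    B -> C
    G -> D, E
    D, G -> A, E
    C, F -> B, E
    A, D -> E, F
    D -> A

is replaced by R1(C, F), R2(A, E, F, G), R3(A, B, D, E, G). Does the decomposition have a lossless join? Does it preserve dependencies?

Lossless test (chase): Rows 2 and 3 agree on G; apply G→D, E and equate their D, E entries. Rows 2 and 3 agree on A, D; apply A, D→E, F and equate their E, F entries. No row becomes fully distinguished — the join is lossy.
Dependency preservation: the restricted closure of {B} across the fragments never reaches {C}, so B → C cannot be enforced without a join — not preserved.

lossy and not dependency-preserving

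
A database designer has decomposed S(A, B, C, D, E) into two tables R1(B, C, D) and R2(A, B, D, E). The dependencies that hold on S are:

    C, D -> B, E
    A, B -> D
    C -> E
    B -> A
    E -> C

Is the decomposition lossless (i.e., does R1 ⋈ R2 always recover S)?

Common attributes: R1 ∩ R2 = {B, D}.
Closure of {B, D}: B → A applies, adding A. So (B, D)⁺ = {A, B, D}.
The closure contains neither all of R1 = {B, C, D} nor all of R2 = {A, B, D, E}, so the common attributes are not a superkey of either fragment. The join is lossy.

No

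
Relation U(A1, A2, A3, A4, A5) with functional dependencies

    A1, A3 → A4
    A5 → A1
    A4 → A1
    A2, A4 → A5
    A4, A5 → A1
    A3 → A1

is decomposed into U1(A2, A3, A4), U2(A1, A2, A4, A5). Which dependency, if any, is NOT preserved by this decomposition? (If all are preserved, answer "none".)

none

A1, A3 → A4: restricted closure across fragments reaches A4.
A5 → A1 lies within U2.
A4 → A1 lies within U2.
A2, A4 → A5 lies within U2.
A4, A5 → A1 lies within U2.
A3 → A1: restricted closure across fragments reaches A1.
Every dependency is enforceable on the fragments, so the decomposition is dependency-preserving.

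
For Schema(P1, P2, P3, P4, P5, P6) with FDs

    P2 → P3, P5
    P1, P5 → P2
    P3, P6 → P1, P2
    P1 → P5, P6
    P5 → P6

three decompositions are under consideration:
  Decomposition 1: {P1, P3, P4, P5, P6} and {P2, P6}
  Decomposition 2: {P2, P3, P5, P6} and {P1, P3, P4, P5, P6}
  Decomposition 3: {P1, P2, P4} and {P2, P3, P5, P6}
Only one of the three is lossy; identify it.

Decomposition 1: common = {P6}, closure = {P6} → lossy.
Decomposition 2: common = {P3, P5, P6}, closure = {P1, P2, P3, P5, P6} → lossless.
Decomposition 3: common = {P2}, closure = {P1, P2, P3, P5, P6} → lossless.

Decomposition 1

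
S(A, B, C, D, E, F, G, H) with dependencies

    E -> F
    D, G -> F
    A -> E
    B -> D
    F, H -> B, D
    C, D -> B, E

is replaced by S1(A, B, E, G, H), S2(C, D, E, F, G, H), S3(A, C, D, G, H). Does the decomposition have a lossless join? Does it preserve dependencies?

Lossless test (chase): Rows 1 and 2 agree on E; apply E→F and equate their F entries. Rows 2 and 3 agree on D, G; apply D, G→F and equate their F entries. Rows 1 and 3 agree on A; apply A→E and equate their E entries. Rows 1 and 2 agree on F, H; apply F, H→B, D and equate their B, D entries. Rows 1 and 3 agree on F, H; apply F, H→B, D and equate their B, D entries. Row 3 is now all distinguished symbols — the join is lossless.
Dependency preservation: the restricted closure of {B} across the fragments never reaches {D}, so B → D cannot be enforced without a join — not preserved.

lossless but not dependency-preserving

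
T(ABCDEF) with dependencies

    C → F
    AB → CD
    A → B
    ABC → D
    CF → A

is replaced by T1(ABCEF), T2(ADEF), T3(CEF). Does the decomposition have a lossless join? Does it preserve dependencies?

lossless and dependency-preserving

Lossless test (chase): Rows 1 and 2 agree on A; apply A→B and equate their B entries. Rows 1 and 3 agree on CF; apply CF→A and equate their A entries. Rows 1 and 2 agree on AB; apply AB→CD and equate their CD entries. Rows 1 and 3 agree on A; apply A→B and equate their B entries. Rows 1 and 3 agree on ABC; apply ABC→D and equate their D entries. Row 1 is now all distinguished symbols — the join is lossless.
Dependency preservation: AB → CD; ABC → D are not contained in any single fragment, but the restricted closure of each left-hand side across the fragments still reaches the right-hand side; the remaining FDs each lie inside some fragment. All dependencies are preserved.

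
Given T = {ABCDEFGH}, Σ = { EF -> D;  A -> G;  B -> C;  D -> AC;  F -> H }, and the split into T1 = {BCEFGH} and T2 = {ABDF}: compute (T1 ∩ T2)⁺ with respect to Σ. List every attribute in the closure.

T1 ∩ T2 = {BF}.
B → C applies, adding C
F → H applies, adding H
Closure: {BCFH}.

BCFH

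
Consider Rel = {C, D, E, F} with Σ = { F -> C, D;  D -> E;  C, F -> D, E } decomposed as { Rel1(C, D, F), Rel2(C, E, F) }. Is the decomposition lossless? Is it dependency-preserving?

Lossless test: (C, F)⁺ = {C, D, E, F}, which contains all of one fragment — lossless.
Dependency preservation: the restricted closure of {D} across the fragments never reaches {E}, so D → E cannot be enforced without a join — not preserved.

lossless but not dependency-preserving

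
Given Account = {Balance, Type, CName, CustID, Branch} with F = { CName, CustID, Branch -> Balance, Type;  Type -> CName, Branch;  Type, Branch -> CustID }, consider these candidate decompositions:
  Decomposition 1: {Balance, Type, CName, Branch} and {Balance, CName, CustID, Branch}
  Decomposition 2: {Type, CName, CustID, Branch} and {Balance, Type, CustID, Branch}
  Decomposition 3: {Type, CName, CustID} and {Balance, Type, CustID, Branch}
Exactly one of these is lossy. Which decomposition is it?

Decomposition 1: common = {Balance, CName, Branch}, closure = {Balance, CName, Branch} → lossy.
Decomposition 2: common = {Type, CustID, Branch}, closure = {Balance, Type, CName, CustID, Branch} → lossless.
Decomposition 3: common = {Type, CustID}, closure = {Balance, Type, CName, CustID, Branch} → lossless.

Decomposition 1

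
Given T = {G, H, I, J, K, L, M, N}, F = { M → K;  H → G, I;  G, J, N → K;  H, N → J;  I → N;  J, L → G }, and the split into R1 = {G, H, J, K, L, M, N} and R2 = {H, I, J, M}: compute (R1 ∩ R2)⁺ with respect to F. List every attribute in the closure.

R1 ∩ R2 = {H, J, M}.
M → K applies, adding K
H → G, I applies, adding G, I
I → N applies, adding N
Closure: {G, H, I, J, K, M, N}.

G, H, I, J, K, M, N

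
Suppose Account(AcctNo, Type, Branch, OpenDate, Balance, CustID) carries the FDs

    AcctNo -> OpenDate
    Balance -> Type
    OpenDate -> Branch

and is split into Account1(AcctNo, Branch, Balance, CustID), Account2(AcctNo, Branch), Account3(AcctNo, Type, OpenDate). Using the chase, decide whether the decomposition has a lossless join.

No

Chase test. Columns are AcctNo, Type, Branch, OpenDate, Balance, CustID; row i has aⱼ where attribute j ∈ Accounti, else bᵢⱼ.
Initial tableau (one row per fragment):
  row 1: a1 b12 a3 b14 a5 a6
  row 2: a1 b22 a3 b24 b25 b26
  row 3: a1 a2 b33 a4 b35 b36
Rows 1 and 2 agree on AcctNo; apply AcctNo→OpenDate and equate their OpenDate entries.
Rows 1 and 3 agree on AcctNo; apply AcctNo→OpenDate and equate their OpenDate entries.
Rows 1 and 3 agree on OpenDate; apply OpenDate→Branch and equate their Branch entries.
No row becomes fully distinguished — the join is lossy.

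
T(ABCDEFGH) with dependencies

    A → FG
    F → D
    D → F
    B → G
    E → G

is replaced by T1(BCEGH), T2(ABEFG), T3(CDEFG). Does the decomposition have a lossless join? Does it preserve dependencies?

lossy but dependency-preserving

Lossless test (chase): Rows 2 and 3 agree on F; apply F→D and equate their D entries. No row becomes fully distinguished — the join is lossy.
Dependency preservation: every FD's attributes lie within a single fragment, so each can be enforced locally — preserved.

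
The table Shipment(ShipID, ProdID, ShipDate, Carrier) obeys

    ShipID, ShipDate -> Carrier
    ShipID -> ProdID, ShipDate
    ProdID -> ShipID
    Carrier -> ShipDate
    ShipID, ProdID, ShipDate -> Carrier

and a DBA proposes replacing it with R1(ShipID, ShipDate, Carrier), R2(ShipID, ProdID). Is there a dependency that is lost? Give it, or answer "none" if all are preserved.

ShipID, ShipDate → Carrier lies within R1.
ShipID → ProdID, ShipDate: restricted closure across fragments reaches ProdID, ShipDate.
ProdID → ShipID lies within R2.
Carrier → ShipDate lies within R1.
ShipID, ProdID, ShipDate → Carrier: restricted closure across fragments reaches Carrier.
Every dependency is enforceable on the fragments, so the decomposition is dependency-preserving.

none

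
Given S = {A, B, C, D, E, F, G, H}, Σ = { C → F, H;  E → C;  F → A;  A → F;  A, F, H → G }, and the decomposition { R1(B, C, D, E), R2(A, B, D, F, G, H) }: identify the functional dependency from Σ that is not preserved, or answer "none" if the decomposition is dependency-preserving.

Check C → F, H: no single fragment contains all of {C, F, H}, and the restricted closure of {C} across the fragments never reaches {F, H}.
E → C is preserved.
F → A is preserved.
A → F is preserved.
A, F, H → G is preserved.

C → F, H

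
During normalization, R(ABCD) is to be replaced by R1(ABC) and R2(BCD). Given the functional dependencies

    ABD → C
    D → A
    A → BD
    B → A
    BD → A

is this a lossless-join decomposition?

Yes

Common attributes: R1 ∩ R2 = {BC}.
Closure of {BC}: B → A applies, adding A; A → BD applies, adding D. So (BC)⁺ = {ABCD}.
This closure contains every attribute of R1, so R1 ∩ R2 → R1. The join is lossless.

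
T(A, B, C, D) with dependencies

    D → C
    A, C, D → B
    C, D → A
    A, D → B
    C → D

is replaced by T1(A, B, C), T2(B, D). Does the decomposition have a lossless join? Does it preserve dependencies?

lossy and not dependency-preserving

Lossless test: (B)⁺ = {B}, which is a superkey of neither fragment — lossy.
Dependency preservation: the restricted closure of {D} across the fragments never reaches {C}, so D → C cannot be enforced without a join — not preserved.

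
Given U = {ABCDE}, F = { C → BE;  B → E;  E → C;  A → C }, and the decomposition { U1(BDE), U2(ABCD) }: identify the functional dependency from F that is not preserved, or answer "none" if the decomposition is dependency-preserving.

none

C → BE: restricted closure across fragments reaches BE.
B → E lies within U1.
E → C: restricted closure across fragments reaches C.
A → C lies within U2.
Every dependency is enforceable on the fragments, so the decomposition is dependency-preserving.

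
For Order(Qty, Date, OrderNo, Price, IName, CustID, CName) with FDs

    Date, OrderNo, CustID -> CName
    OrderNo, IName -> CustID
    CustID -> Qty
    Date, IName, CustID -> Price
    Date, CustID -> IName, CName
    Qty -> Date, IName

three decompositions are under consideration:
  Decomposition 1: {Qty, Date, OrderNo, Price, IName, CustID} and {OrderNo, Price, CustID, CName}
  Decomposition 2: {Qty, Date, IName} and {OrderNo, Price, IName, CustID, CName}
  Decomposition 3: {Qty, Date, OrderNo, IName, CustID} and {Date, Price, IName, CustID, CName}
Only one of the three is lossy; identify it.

Decomposition 1: common = {OrderNo, Price, CustID}, closure = {Qty, Date, OrderNo, Price, IName, CustID, CName} → lossless.
Decomposition 2: common = {IName}, closure = {IName} → lossy.
Decomposition 3: common = {Date, IName, CustID}, closure = {Qty, Date, Price, IName, CustID, CName} → lossless.

Decomposition 2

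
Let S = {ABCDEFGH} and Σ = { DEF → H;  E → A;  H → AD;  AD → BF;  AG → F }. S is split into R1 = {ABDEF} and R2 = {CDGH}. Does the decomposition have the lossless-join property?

Common attributes: R1 ∩ R2 = {D}.
No dependency enlarges {D}, so (D)⁺ = {D}.
The closure contains neither all of R1 = {ABDEF} nor all of R2 = {CDGH}, so the common attributes are not a superkey of either fragment. The join is lossy.

No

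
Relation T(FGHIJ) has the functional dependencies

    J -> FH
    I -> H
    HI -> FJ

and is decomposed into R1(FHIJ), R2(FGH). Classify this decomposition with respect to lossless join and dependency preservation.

lossy but dependency-preserving

Lossless test: (FH)⁺ = {FH}, which is a superkey of neither fragment — lossy.
Dependency preservation: every FD's attributes lie within a single fragment, so each can be enforced locally — preserved.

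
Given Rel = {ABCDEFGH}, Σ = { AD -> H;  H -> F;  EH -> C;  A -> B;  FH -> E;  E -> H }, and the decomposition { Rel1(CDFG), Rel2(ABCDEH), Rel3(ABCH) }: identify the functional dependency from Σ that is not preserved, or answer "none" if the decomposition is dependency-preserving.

H -> F

Check H → F: no single fragment contains all of {FH}, and the restricted closure of {H} across the fragments never reaches {F}.
AD → H is preserved.
EH → C is preserved.
A → B is preserved.
FH → E is preserved.
E → H is preserved.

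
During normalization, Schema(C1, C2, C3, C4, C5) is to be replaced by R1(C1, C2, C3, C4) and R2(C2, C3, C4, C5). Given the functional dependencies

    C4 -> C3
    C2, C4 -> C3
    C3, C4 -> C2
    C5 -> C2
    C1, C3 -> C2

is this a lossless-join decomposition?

No

Common attributes: R1 ∩ R2 = {C2, C3, C4}.
No dependency enlarges {C2, C3, C4}, so (C2, C3, C4)⁺ = {C2, C3, C4}.
The closure contains neither all of R1 = {C1, C2, C3, C4} nor all of R2 = {C2, C3, C4, C5}, so the common attributes are not a superkey of either fragment. The join is lossy.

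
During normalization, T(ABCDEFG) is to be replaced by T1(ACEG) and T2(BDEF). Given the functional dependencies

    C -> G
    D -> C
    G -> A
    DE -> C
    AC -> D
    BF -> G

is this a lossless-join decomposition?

Common attributes: T1 ∩ T2 = {E}.
No dependency enlarges {E}, so (E)⁺ = {E}.
The closure contains neither all of T1 = {ACEG} nor all of T2 = {BDEF}, so the common attributes are not a superkey of either fragment. The join is lossy.

No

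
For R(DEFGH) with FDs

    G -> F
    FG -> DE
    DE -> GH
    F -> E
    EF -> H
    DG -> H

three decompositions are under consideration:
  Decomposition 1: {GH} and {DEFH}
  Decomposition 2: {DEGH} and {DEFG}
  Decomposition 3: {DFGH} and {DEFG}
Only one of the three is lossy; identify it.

Decomposition 1

Decomposition 1: common = {H}, closure = {H} → lossy.
Decomposition 2: common = {DEG}, closure = {DEFGH} → lossless.
Decomposition 3: common = {DFG}, closure = {DEFGH} → lossless.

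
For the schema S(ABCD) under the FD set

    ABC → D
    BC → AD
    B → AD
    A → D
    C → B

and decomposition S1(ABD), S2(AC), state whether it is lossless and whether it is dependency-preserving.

Lossless test: (A)⁺ = {AD}, which is a superkey of neither fragment — lossy.
Dependency preservation: the restricted closure of {C} across the fragments never reaches {B}, so C → B cannot be enforced without a join — not preserved.

lossy and not dependency-preserving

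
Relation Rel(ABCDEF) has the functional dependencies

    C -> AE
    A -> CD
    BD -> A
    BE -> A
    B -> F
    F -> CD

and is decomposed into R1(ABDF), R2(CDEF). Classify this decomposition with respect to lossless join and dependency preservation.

Lossless test: (DF)⁺ = {ACDEF}, which contains all of one fragment — lossless.
Dependency preservation: the restricted closure of {C} across the fragments never reaches {AE}, so C → AE cannot be enforced without a join — not preserved.

lossless but not dependency-preserving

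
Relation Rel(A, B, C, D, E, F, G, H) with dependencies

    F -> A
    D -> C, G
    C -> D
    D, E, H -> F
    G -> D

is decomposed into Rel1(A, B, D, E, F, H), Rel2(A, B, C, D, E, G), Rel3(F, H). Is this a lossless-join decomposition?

Yes

Chase test. Columns are A, B, C, D, E, F, G, H; row i has aⱼ where attribute j ∈ Reli, else bᵢⱼ.
Initial tableau (one row per fragment):
  row 1: a1 a2 b13 a4 a5 a6 b17 a8
  row 2: a1 a2 a3 a4 a5 b26 a7 b28
  row 3: b31 b32 b33 b34 b35 a6 b37 a8
Rows 1 and 3 agree on F; apply F→A and equate their A entries.
Rows 1 and 2 agree on D; apply D→C, G and equate their C, G entries.
Row 1 is now all distinguished symbols — the join is lossless.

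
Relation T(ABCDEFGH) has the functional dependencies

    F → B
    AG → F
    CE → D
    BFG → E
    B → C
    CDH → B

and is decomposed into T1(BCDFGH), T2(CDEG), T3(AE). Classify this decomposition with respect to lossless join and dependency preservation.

Lossless test (chase): applying each FD to every pair of rows produces no changes in the tableau, so no row becomes fully distinguished — the join is lossy.
Dependency preservation: the restricted closure of {AG} across the fragments never reaches {F}, so AG → F cannot be enforced without a join — not preserved.

lossy and not dependency-preserving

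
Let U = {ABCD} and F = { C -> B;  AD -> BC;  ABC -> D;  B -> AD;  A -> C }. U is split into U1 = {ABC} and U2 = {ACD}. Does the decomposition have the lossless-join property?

Common attributes: U1 ∩ U2 = {AC}.
Closure of {AC}: C → B applies, adding B; ABC → D applies, adding D. So (AC)⁺ = {ABCD}.
This closure contains every attribute of U1, so U1 ∩ U2 → U1. The join is lossless.

Yes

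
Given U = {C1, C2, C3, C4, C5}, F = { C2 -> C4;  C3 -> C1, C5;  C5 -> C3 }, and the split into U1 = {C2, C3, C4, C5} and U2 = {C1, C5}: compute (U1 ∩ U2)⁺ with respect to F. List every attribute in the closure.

C1, C3, C5

U1 ∩ U2 = {C5}.
C5 → C3 applies, adding C3
C3 → C1, C5 applies, adding C1
Closure: {C1, C3, C5}.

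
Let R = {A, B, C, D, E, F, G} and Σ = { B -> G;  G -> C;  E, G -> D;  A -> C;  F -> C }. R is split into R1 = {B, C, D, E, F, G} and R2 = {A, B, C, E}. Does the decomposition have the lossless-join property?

No

Common attributes: R1 ∩ R2 = {B, C, E}.
Closure of {B, C, E}: B → G applies, adding G; E, G → D applies, adding D. So (B, C, E)⁺ = {B, C, D, E, G}.
The closure contains neither all of R1 = {B, C, D, E, F, G} nor all of R2 = {A, B, C, E}, so the common attributes are not a superkey of either fragment. The join is lossy.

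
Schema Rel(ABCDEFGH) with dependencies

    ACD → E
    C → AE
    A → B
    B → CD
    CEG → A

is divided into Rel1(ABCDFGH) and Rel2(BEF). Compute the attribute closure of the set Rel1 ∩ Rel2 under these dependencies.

Rel1 ∩ Rel2 = {BF}.
B → CD applies, adding CD
C → AE applies, adding AE
Closure: {ABCDEF}.

ABCDEF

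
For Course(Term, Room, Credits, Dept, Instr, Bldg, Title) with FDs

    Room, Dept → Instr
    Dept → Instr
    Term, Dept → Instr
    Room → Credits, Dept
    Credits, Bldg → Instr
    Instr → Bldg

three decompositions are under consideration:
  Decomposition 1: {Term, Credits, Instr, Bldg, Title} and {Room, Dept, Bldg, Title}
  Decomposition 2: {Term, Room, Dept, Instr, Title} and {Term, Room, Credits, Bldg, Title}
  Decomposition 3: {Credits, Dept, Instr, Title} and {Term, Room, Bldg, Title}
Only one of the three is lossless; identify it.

Decomposition 1: common = {Bldg, Title}, closure = {Bldg, Title} → lossy.
Decomposition 2: common = {Term, Room, Title}, closure = {Term, Room, Credits, Dept, Instr, Bldg, Title} → lossless.
Decomposition 3: common = {Title}, closure = {Title} → lossy.

Decomposition 2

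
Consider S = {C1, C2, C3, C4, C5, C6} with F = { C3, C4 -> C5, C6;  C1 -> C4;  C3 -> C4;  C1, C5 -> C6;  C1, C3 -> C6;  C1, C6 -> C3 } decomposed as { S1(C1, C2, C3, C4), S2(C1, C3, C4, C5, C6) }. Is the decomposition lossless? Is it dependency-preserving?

lossless and dependency-preserving

Lossless test: (C1, C3, C4)⁺ = {C1, C3, C4, C5, C6}, which contains all of one fragment — lossless.
Dependency preservation: every FD's attributes lie within a single fragment, so each can be enforced locally — preserved.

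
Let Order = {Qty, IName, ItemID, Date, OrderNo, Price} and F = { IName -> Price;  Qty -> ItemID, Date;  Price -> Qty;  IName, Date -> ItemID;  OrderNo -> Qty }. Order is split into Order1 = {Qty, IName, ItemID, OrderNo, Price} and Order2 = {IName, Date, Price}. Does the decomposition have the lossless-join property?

Yes

Common attributes: Order1 ∩ Order2 = {IName, Price}.
Closure of {IName, Price}: Price → Qty applies, adding Qty; Qty → ItemID, Date applies, adding ItemID, Date. So (IName, Price)⁺ = {Qty, IName, ItemID, Date, Price}.
This closure contains every attribute of Order2, so Order1 ∩ Order2 → Order2. The join is lossless.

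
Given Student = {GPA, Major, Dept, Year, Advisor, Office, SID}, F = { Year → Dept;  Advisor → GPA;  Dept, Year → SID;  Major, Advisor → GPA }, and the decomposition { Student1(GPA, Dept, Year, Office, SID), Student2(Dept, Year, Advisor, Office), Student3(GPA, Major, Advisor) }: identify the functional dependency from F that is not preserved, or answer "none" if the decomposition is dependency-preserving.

Year → Dept lies within Student1.
Advisor → GPA lies within Student3.
Dept, Year → SID lies within Student1.
Major, Advisor → GPA lies within Student3.
Every dependency is enforceable on the fragments, so the decomposition is dependency-preserving.

none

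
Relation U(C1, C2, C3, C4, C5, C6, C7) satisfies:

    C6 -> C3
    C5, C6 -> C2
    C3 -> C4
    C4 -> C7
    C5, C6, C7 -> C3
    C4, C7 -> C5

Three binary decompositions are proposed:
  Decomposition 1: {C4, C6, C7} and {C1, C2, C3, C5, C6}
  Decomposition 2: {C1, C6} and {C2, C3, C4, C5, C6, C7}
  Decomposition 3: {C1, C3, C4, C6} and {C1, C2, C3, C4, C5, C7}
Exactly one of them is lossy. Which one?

Decomposition 1: common = {C6}, closure = {C2, C3, C4, C5, C6, C7} → lossless.
Decomposition 2: common = {C6}, closure = {C2, C3, C4, C5, C6, C7} → lossless.
Decomposition 3: common = {C1, C3, C4}, closure = {C1, C3, C4, C5, C7} → lossy.

Decomposition 3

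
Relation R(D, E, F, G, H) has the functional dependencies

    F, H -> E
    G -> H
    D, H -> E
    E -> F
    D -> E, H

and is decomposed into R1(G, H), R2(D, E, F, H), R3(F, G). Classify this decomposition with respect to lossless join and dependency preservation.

Lossless test (chase): Rows 1 and 3 agree on G; apply G→H and equate their H entries. Rows 2 and 3 agree on F, H; apply F, H→E and equate their E entries. No row becomes fully distinguished — the join is lossy.
Dependency preservation: every FD's attributes lie within a single fragment, so each can be enforced locally — preserved.

lossy but dependency-preserving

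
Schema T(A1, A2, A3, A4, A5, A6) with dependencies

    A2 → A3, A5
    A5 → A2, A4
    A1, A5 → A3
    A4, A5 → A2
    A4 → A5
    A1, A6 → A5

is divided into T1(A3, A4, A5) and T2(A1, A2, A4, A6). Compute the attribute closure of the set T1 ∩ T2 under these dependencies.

A2, A3, A4, A5

T1 ∩ T2 = {A4}.
A4 → A5 applies, adding A5
A5 → A2, A4 applies, adding A2
A2 → A3, A5 applies, adding A3
Closure: {A2, A3, A4, A5}.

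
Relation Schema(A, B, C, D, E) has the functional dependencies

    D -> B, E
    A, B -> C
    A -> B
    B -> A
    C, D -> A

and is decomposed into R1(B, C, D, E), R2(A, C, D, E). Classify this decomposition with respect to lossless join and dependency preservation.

lossless but not dependency-preserving

Lossless test: (C, D, E)⁺ = {A, B, C, D, E}, which contains all of one fragment — lossless.
Dependency preservation: the restricted closure of {A} across the fragments never reaches {B}, so A → B cannot be enforced without a join — not preserved.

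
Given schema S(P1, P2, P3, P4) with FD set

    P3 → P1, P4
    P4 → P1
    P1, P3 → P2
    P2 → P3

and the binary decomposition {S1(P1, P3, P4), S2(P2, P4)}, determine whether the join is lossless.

Common attributes: S1 ∩ S2 = {P4}.
Closure of {P4}: P4 → P1 applies, adding P1. So (P4)⁺ = {P1, P4}.
The closure contains neither all of S1 = {P1, P3, P4} nor all of S2 = {P2, P4}, so the common attributes are not a superkey of either fragment. The join is lossy.

No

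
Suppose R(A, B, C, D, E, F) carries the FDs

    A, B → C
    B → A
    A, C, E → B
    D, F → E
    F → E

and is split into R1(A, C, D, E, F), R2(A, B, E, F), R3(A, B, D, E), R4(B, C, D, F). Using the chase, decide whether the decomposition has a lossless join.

Chase test. Columns are A, B, C, D, E, F; row i has aⱼ where attribute j ∈ Ri, else bᵢⱼ.
Initial tableau (one row per fragment):
  row 1: a1 b12 a3 a4 a5 a6
  row 2: a1 a2 b23 b24 a5 a6
  row 3: a1 a2 b33 a4 a5 b36
  row 4: b41 a2 a3 a4 b45 a6
Rows 2 and 3 agree on A, B; apply A, B→C and equate their C entries.
Rows 2 and 4 agree on B; apply B→A and equate their A entries.
Rows 1 and 4 agree on D, F; apply D, F→E and equate their E entries.
Rows 2 and 4 agree on A, B; apply A, B→C and equate their C entries.
Rows 1 and 2 agree on A, C, E; apply A, C, E→B and equate their B entries.
Row 1 is now all distinguished symbols — the join is lossless.

Yes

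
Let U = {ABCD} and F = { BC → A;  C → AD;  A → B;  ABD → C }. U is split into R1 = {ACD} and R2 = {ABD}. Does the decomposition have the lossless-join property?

Yes

Common attributes: R1 ∩ R2 = {AD}.
Closure of {AD}: A → B applies, adding B; ABD → C applies, adding C. So (AD)⁺ = {ABCD}.
This closure contains every attribute of R1, so R1 ∩ R2 → R1. The join is lossless.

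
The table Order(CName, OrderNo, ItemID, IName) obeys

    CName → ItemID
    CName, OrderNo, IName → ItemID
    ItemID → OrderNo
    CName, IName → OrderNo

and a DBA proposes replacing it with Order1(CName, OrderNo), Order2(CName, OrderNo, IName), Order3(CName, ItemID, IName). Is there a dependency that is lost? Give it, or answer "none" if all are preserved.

Check ItemID → OrderNo: no single fragment contains all of {OrderNo, ItemID}, and the restricted closure of {ItemID} across the fragments never reaches {OrderNo}.
CName → ItemID is preserved.
CName, OrderNo, IName → ItemID is preserved.
CName, IName → OrderNo is preserved.

ItemID → OrderNo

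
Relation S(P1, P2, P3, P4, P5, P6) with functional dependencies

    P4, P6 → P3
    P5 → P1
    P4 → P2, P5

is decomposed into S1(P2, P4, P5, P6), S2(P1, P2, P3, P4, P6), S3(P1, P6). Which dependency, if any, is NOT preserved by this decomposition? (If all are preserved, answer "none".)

Check P5 → P1: no single fragment contains all of {P1, P5}, and the restricted closure of {P5} across the fragments never reaches {P1}.
P4, P6 → P3 is preserved.
P4 → P2, P5 is preserved.

P5 → P1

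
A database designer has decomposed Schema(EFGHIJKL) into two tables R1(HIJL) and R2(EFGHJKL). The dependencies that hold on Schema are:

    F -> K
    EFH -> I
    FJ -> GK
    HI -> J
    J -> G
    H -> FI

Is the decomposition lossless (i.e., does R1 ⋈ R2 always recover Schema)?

Yes

Common attributes: R1 ∩ R2 = {HJL}.
Closure of {HJL}: J → G applies, adding G; H → FI applies, adding FI; F → K applies, adding K. So (HJL)⁺ = {FGHIJKL}.
This closure contains every attribute of R1, so R1 ∩ R2 → R1. The join is lossless.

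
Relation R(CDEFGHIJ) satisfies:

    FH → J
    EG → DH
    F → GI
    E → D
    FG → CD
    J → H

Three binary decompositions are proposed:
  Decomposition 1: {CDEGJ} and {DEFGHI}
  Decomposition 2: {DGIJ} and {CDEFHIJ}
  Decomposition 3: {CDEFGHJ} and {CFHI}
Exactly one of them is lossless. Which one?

Decomposition 1: common = {DEG}, closure = {DEGH} → lossy.
Decomposition 2: common = {DIJ}, closure = {DHIJ} → lossy.
Decomposition 3: common = {CFH}, closure = {CDFGHIJ} → lossless.

Decomposition 3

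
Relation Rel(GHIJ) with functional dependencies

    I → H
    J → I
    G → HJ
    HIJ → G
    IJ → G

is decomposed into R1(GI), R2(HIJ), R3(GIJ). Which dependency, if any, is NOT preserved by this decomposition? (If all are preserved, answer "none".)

I → H lies within R2.
J → I lies within R2.
G → HJ: restricted closure across fragments reaches HJ.
HIJ → G: restricted closure across fragments reaches G.
IJ → G lies within R3.
Every dependency is enforceable on the fragments, so the decomposition is dependency-preserving.

none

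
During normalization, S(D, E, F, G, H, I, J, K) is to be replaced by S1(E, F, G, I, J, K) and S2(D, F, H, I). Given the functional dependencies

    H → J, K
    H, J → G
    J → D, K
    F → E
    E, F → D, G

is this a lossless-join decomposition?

No

Common attributes: S1 ∩ S2 = {F, I}.
Closure of {F, I}: F → E applies, adding E; E, F → D, G applies, adding D, G. So (F, I)⁺ = {D, E, F, G, I}.
The closure contains neither all of S1 = {E, F, G, I, J, K} nor all of S2 = {D, F, H, I}, so the common attributes are not a superkey of either fragment. The join is lossy.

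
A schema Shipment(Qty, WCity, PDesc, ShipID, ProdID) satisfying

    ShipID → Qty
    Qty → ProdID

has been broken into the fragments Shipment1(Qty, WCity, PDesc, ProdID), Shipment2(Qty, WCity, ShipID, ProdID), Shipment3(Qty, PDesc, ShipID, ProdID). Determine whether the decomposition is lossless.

Chase test. Columns are Qty, WCity, PDesc, ShipID, ProdID; row i has aⱼ where attribute j ∈ Shipmenti, else bᵢⱼ.
Initial tableau (one row per fragment):
  row 1: a1 a2 a3 b14 a5
  row 2: a1 a2 b23 a4 a5
  row 3: a1 b32 a3 a4 a5
No row becomes fully distinguished — the join is lossy.

No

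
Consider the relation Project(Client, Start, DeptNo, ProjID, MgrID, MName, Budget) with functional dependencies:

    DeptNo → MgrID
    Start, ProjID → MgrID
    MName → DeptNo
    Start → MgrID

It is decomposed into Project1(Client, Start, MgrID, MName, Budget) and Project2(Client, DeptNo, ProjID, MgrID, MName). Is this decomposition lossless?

No

Common attributes: Project1 ∩ Project2 = {Client, MgrID, MName}.
Closure of {Client, MgrID, MName}: MName → DeptNo applies, adding DeptNo. So (Client, MgrID, MName)⁺ = {Client, DeptNo, MgrID, MName}.
The closure contains neither all of Project1 = {Client, Start, MgrID, MName, Budget} nor all of Project2 = {Client, DeptNo, ProjID, MgrID, MName}, so the common attributes are not a superkey of either fragment. The join is lossy.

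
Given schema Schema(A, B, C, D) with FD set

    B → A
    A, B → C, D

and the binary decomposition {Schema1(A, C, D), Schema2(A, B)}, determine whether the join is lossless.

Common attributes: Schema1 ∩ Schema2 = {A}.
No dependency enlarges {A}, so (A)⁺ = {A}.
The closure contains neither all of Schema1 = {A, C, D} nor all of Schema2 = {A, B}, so the common attributes are not a superkey of either fragment. The join is lossy.

No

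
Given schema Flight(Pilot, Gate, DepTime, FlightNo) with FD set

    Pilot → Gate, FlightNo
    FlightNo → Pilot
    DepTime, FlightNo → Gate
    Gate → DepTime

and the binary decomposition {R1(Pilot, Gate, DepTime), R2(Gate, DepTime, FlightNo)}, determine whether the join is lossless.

No

Common attributes: R1 ∩ R2 = {Gate, DepTime}.
No dependency enlarges {Gate, DepTime}, so (Gate, DepTime)⁺ = {Gate, DepTime}.
The closure contains neither all of R1 = {Pilot, Gate, DepTime} nor all of R2 = {Gate, DepTime, FlightNo}, so the common attributes are not a superkey of either fragment. The join is lossy.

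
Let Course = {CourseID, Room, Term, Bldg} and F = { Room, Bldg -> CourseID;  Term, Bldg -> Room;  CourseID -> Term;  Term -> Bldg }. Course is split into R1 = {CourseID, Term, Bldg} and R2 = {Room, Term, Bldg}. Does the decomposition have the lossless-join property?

Yes

Common attributes: R1 ∩ R2 = {Term, Bldg}.
Closure of {Term, Bldg}: Term, Bldg → Room applies, adding Room; Room, Bldg → CourseID applies, adding CourseID. So (Term, Bldg)⁺ = {CourseID, Room, Term, Bldg}.
This closure contains every attribute of R1, so R1 ∩ R2 → R1. The join is lossless.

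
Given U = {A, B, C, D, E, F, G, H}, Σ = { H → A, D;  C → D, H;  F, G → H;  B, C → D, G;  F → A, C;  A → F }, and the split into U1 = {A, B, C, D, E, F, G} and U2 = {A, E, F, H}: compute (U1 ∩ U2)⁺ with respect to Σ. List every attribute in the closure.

A, C, D, E, F, H

U1 ∩ U2 = {A, E, F}.
F → A, C applies, adding C
C → D, H applies, adding D, H
Closure: {A, C, D, E, F, H}.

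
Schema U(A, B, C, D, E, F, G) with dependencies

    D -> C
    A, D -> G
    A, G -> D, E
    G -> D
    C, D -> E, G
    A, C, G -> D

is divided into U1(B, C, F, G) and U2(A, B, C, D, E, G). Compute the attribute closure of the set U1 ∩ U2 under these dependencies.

U1 ∩ U2 = {B, C, G}.
G → D applies, adding D
C, D → E, G applies, adding E
Closure: {B, C, D, E, G}.

B, C, D, E, G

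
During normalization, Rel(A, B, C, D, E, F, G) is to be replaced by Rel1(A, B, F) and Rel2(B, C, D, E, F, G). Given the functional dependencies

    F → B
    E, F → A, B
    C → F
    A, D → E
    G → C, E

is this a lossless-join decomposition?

No

Common attributes: Rel1 ∩ Rel2 = {B, F}.
No dependency enlarges {B, F}, so (B, F)⁺ = {B, F}.
The closure contains neither all of Rel1 = {A, B, F} nor all of Rel2 = {B, C, D, E, F, G}, so the common attributes are not a superkey of either fragment. The join is lossy.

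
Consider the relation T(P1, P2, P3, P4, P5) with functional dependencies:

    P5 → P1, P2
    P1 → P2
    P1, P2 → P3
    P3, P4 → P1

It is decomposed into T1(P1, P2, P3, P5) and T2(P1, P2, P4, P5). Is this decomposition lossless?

Common attributes: T1 ∩ T2 = {P1, P2, P5}.
Closure of {P1, P2, P5}: P1, P2 → P3 applies, adding P3. So (P1, P2, P5)⁺ = {P1, P2, P3, P5}.
This closure contains every attribute of T1, so T1 ∩ T2 → T1. The join is lossless.

Yes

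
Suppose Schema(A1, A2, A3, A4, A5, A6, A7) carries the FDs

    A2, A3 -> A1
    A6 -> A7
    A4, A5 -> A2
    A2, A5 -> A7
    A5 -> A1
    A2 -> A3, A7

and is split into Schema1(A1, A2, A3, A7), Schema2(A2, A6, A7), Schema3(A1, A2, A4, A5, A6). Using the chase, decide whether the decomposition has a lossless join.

Chase test. Columns are A1, A2, A3, A4, A5, A6, A7; row i has aⱼ where attribute j ∈ Schemai, else bᵢⱼ.
Initial tableau (one row per fragment):
  row 1: a1 a2 a3 b14 b15 b16 a7
  row 2: b21 a2 b23 b24 b25 a6 a7
  row 3: a1 a2 b33 a4 a5 a6 b37
Rows 2 and 3 agree on A6; apply A6→A7 and equate their A7 entries.
Rows 1 and 2 agree on A2; apply A2→A3, A7 and equate their A3, A7 entries.
Rows 1 and 3 agree on A2; apply A2→A3, A7 and equate their A3, A7 entries.
Rows 1 and 2 agree on A2, A3; apply A2, A3→A1 and equate their A1 entries.
Row 3 is now all distinguished symbols — the join is lossless.

Yes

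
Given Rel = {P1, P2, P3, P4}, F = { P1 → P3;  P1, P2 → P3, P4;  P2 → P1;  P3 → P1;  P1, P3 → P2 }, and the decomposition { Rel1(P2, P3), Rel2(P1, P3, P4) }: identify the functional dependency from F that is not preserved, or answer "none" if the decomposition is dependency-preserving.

P1 → P3 lies within Rel2.
P1, P2 → P3, P4: restricted closure across fragments reaches P3, P4.
P2 → P1: restricted closure across fragments reaches P1.
P3 → P1 lies within Rel2.
P1, P3 → P2: restricted closure across fragments reaches P2.
Every dependency is enforceable on the fragments, so the decomposition is dependency-preserving.

none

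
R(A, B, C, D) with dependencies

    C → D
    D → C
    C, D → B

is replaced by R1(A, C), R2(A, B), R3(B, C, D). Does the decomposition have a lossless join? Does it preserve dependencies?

Lossless test (chase): Rows 1 and 3 agree on C; apply C→D and equate their D entries. Rows 1 and 3 agree on C, D; apply C, D→B and equate their B entries. Row 1 is now all distinguished symbols — the join is lossless.
Dependency preservation: every FD's attributes lie within a single fragment, so each can be enforced locally — preserved.

lossless and dependency-preserving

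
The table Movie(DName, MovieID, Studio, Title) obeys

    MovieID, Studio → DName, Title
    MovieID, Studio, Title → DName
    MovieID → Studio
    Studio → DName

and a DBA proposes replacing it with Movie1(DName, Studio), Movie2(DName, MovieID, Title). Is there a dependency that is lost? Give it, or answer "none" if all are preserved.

MovieID → Studio

Check MovieID → Studio: no single fragment contains all of {MovieID, Studio}, and the restricted closure of {MovieID} across the fragments never reaches {Studio}.
MovieID, Studio → DName, Title is preserved.
MovieID, Studio, Title → DName is preserved.
Studio → DName is preserved.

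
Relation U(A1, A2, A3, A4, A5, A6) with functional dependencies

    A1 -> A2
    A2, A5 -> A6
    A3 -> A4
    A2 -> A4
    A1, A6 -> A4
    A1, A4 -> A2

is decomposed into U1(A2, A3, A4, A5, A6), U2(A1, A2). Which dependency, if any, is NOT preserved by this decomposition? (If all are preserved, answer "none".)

A1 → A2 lies within U2.
A2, A5 → A6 lies within U1.
A3 → A4 lies within U1.
A2 → A4 lies within U1.
A1, A6 → A4: restricted closure across fragments reaches A4.
A1, A4 → A2: restricted closure across fragments reaches A2.
Every dependency is enforceable on the fragments, so the decomposition is dependency-preserving.

none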